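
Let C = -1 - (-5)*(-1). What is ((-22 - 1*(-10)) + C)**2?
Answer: 324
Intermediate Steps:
C = -6 (C = -1 - 1*5 = -1 - 5 = -6)
((-22 - 1*(-10)) + C)**2 = ((-22 - 1*(-10)) - 6)**2 = ((-22 + 10) - 6)**2 = (-12 - 6)**2 = (-18)**2 = 324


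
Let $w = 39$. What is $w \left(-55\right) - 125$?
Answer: $-2270$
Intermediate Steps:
$w \left(-55\right) - 125 = 39 \left(-55\right) - 125 = -2145 - 125 = -2270$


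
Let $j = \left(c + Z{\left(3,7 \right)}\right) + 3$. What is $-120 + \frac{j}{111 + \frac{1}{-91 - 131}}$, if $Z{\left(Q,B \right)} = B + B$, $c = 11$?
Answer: $- \frac{2950704}{24641} \approx -119.75$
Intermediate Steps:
$Z{\left(Q,B \right)} = 2 B$
$j = 28$ ($j = \left(11 + 2 \cdot 7\right) + 3 = \left(11 + 14\right) + 3 = 25 + 3 = 28$)
$-120 + \frac{j}{111 + \frac{1}{-91 - 131}} = -120 + \frac{28}{111 + \frac{1}{-91 - 131}} = -120 + \frac{28}{111 + \frac{1}{-222}} = -120 + \frac{28}{111 - \frac{1}{222}} = -120 + \frac{28}{\frac{24641}{222}} = -120 + 28 \cdot \frac{222}{24641} = -120 + \frac{6216}{24641} = - \frac{2950704}{24641}$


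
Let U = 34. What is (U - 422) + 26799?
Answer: 26411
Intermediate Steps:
(U - 422) + 26799 = (34 - 422) + 26799 = -388 + 26799 = 26411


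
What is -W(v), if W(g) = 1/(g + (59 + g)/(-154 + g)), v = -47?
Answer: 67/3153 ≈ 0.021250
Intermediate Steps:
W(g) = 1/(g + (59 + g)/(-154 + g))
-W(v) = -(-154 - 47)/(59 + (-47)² - 153*(-47)) = -(-201)/(59 + 2209 + 7191) = -(-201)/9459 = -1*(-67/3153) = 67/3153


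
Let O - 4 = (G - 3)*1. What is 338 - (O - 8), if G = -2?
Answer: 347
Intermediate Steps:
O = -1 (O = 4 + (-2 - 3)*1 = 4 - 5*1 = 4 - 5 = -1)
338 - (O - 8) = 338 - (-1 - 8) = 338 - (-9) = 338 - 1*(-9) = 338 + 9 = 347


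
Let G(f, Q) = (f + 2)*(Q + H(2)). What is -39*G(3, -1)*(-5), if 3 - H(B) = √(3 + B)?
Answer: 1950 - 975*√5 ≈ -230.17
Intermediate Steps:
H(B) = 3 - √(3 + B)
G(f, Q) = (2 + f)*(3 + Q - √5) (G(f, Q) = (f + 2)*(Q + (3 - √(3 + 2))) = (2 + f)*(Q + (3 - √5)) = (2 + f)*(3 + Q - √5))
-39*G(3, -1)*(-5) = -39*(6 - 2*√5 + 2*(-1) - 1*3 + 3*(3 - √5))*(-5) = -39*(6 - 2*√5 - 2 - 3 + (9 - 3*√5))*(-5) = -39*(10 - 5*√5)*(-5) = (-390 + 195*√5)*(-5) = 1950 - 975*√5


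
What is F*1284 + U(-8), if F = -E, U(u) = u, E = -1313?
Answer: 1685884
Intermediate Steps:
F = 1313 (F = -1*(-1313) = 1313)
F*1284 + U(-8) = 1313*1284 - 8 = 1685892 - 8 = 1685884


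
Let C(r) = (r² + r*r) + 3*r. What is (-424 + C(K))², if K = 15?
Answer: 5041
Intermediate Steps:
C(r) = 2*r² + 3*r (C(r) = (r² + r²) + 3*r = 2*r² + 3*r)
(-424 + C(K))² = (-424 + 15*(3 + 2*15))² = (-424 + 15*(3 + 30))² = (-424 + 15*33)² = (-424 + 495)² = 71² = 5041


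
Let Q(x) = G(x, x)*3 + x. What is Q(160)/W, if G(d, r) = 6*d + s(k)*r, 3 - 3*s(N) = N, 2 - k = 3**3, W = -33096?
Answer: -940/4137 ≈ -0.22722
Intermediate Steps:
k = -25 (k = 2 - 1*3**3 = 2 - 1*27 = 2 - 27 = -25)
s(N) = 1 - N/3
G(d, r) = 6*d + 28*r/3 (G(d, r) = 6*d + (1 - 1/3*(-25))*r = 6*d + (1 + 25/3)*r = 6*d + 28*r/3)
Q(x) = 47*x (Q(x) = (6*x + 28*x/3)*3 + x = (46*x/3)*3 + x = 46*x + x = 47*x)
Q(160)/W = (47*160)/(-33096) = 7520*(-1/33096) = -940/4137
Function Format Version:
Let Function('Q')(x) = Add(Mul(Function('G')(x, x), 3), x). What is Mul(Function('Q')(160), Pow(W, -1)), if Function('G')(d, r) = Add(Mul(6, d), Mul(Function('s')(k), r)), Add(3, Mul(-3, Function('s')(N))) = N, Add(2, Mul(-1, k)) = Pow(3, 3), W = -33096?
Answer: Rational(-940, 4137) ≈ -0.22722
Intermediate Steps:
k = -25 (k = Add(2, Mul(-1, Pow(3, 3))) = Add(2, Mul(-1, 27)) = Add(2, -27) = -25)
Function('s')(N) = Add(1, Mul(Rational(-1, 3), N))
Function('G')(d, r) = Add(Mul(6, d), Mul(Rational(28, 3), r)) (Function('G')(d, r) = Add(Mul(6, d), Mul(Add(1, Mul(Rational(-1, 3), -25)), r)) = Add(Mul(6, d), Mul(Add(1, Rational(25, 3)), r)) = Add(Mul(6, d), Mul(Rational(28, 3), r)))
Function('Q')(x) = Mul(47, x) (Function('Q')(x) = Add(Mul(Add(Mul(6, x), Mul(Rational(28, 3), x)), 3), x) = Add(Mul(Mul(Rational(46, 3), x), 3), x) = Add(Mul(46, x), x) = Mul(47, x))
Mul(Function('Q')(160), Pow(W, -1)) = Mul(Mul(47, 160), Pow(-33096, -1)) = Mul(7520, Rational(-1, 33096)) = Rational(-940, 4137)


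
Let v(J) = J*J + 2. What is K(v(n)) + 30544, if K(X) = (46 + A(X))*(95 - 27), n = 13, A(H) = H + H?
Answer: 56928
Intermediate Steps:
A(H) = 2*H
v(J) = 2 + J**2 (v(J) = J**2 + 2 = 2 + J**2)
K(X) = 3128 + 136*X (K(X) = (46 + 2*X)*(95 - 27) = (46 + 2*X)*68 = 3128 + 136*X)
K(v(n)) + 30544 = (3128 + 136*(2 + 13**2)) + 30544 = (3128 + 136*(2 + 169)) + 30544 = (3128 + 136*171) + 30544 = (3128 + 23256) + 30544 = 26384 + 30544 = 56928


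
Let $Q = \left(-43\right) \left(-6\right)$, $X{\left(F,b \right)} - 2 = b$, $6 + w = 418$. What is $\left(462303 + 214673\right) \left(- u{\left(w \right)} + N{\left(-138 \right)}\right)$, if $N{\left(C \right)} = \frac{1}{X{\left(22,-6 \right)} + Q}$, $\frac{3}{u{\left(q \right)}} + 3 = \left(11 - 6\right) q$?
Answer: $\frac{438341960}{261239} \approx 1677.9$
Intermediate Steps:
$w = 412$ ($w = -6 + 418 = 412$)
$X{\left(F,b \right)} = 2 + b$
$u{\left(q \right)} = \frac{3}{-3 + 5 q}$ ($u{\left(q \right)} = \frac{3}{-3 + \left(11 - 6\right) q} = \frac{3}{-3 + 5 q}$)
$Q = 258$
$N{\left(C \right)} = \frac{1}{254}$ ($N{\left(C \right)} = \frac{1}{\left(2 - 6\right) + 258} = \frac{1}{-4 + 258} = \frac{1}{254}$)
$\left(462303 + 214673\right) \left(- u{\left(w \right)} + N{\left(-138 \right)}\right) = \left(462303 + 214673\right) \left(- \frac{3}{-3 + 5 \cdot 412} + \frac{1}{254}\right) = 676976 \left(- \frac{3}{-3 + 2060} + \frac{1}{254}\right) = 676976 \left(- \frac{3}{2057} + \frac{1}{254}\right) = 676976 \cdot \frac{1295}{522478} = \frac{438341960}{261239}$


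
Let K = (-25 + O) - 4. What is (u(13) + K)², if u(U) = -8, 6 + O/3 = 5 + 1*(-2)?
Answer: 2116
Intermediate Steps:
O = -9 (O = -18 + 3*(5 + 1*(-2)) = -18 + 3*(5 - 2) = -18 + 3*3 = -18 + 9 = -9)
K = -38 (K = (-25 - 9) - 4 = -34 - 4 = -38)
(u(13) + K)² = (-8 - 38)² = (-46)² = 2116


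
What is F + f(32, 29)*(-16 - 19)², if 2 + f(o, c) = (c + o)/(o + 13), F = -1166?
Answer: -17599/9 ≈ -1955.4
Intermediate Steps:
f(o, c) = -2 + (c + o)/(13 + o) (f(o, c) = -2 + (c + o)/(o + 13) = -2 + (c + o)/(13 + o))
F + f(32, 29)*(-16 - 19)² = -1166 + ((-26 + 29 - 1*32)/(13 + 32))*(-16 - 19)² = -1166 + ((-26 + 29 - 32)/45)*(-35)² = -1166 + ((1/45)*(-29))*1225 = -1166 - 29/45*1225 = -1166 - 7105/9 = -17599/9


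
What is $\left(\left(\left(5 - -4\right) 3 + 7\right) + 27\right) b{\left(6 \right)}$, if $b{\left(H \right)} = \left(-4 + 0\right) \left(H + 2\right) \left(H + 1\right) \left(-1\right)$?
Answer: $13664$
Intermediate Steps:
$b{\left(H \right)} = 4 \left(1 + H\right) \left(2 + H\right)$ ($b{\left(H \right)} = - 4 \left(2 + H\right) \left(1 + H\right) \left(-1\right) = - 4 \left(1 + H\right) \left(2 + H\right) \left(-1\right) = 4 \left(1 + H\right) \left(2 + H\right)$)
$\left(\left(\left(5 - -4\right) 3 + 7\right) + 27\right) b{\left(6 \right)} = \left(\left(\left(5 - -4\right) 3 + 7\right) + 27\right) \left(8 + 4 \cdot 6^{2} + 12 \cdot 6\right) = \left(\left(\left(5 + 4\right) 3 + 7\right) + 27\right) \left(8 + 4 \cdot 36 + 72\right) = \left(\left(9 \cdot 3 + 7\right) + 27\right) \left(8 + 144 + 72\right) = \left(\left(27 + 7\right) + 27\right) 224 = \left(34 + 27\right) 224 = 61 \cdot 224 = 13664$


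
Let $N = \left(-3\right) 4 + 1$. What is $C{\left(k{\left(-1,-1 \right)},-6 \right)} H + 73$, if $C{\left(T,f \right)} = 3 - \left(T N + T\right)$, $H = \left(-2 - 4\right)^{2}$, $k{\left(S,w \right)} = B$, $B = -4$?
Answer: $-1259$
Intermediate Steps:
$k{\left(S,w \right)} = -4$
$N = -11$ ($N = -12 + 1 = -11$)
$H = 36$ ($H = \left(-6\right)^{2} = 36$)
$C{\left(T,f \right)} = 3 + 10 T$ ($C{\left(T,f \right)} = 3 - \left(T \left(-11\right) + T\right) = 3 - \left(- 11 T + T\right) = 3 - - 10 T = 3 + 10 T$)
$C{\left(k{\left(-1,-1 \right)},-6 \right)} H + 73 = \left(3 + 10 \left(-4\right)\right) 36 + 73 = \left(3 - 40\right) 36 + 73 = \left(-37\right) 36 + 73 = -1332 + 73 = -1259$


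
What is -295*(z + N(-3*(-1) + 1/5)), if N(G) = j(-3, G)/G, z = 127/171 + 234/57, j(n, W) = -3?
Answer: -3156205/2736 ≈ -1153.6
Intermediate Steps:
z = 829/171 (z = 127*(1/171) + 234*(1/57) = 127/171 + 78/19 = 829/171 ≈ 4.8480)
N(G) = -3/G
-295*(z + N(-3*(-1) + 1/5)) = -295*(829/171 - 3/(-3*(-1) + 1/5)) = -295*(829/171 - 3/(3 + 1*(⅕))) = -295*(829/171 - 3/(3 + ⅕)) = -295*(829/171 - 3/16/5) = -295*(829/171 - 3*5/16) = -295*(829/171 - 15/16) = -295*10699/2736 = -3156205/2736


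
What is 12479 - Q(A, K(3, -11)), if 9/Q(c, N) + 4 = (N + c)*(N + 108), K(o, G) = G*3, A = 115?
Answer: 76695925/6146 ≈ 12479.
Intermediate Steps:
K(o, G) = 3*G
Q(c, N) = 9/(-4 + (108 + N)*(N + c)) (Q(c, N) = 9/(-4 + (N + c)*(N + 108)) = 9/(-4 + (N + c)*(108 + N)) = 9/(-4 + (108 + N)*(N + c)))
12479 - Q(A, K(3, -11)) = 12479 - 9/(-4 + (3*(-11))² + 108*(3*(-11)) + 108*115 + (3*(-11))*115) = 12479 - 9/(-4 + (-33)² + 108*(-33) + 12420 - 33*115) = 12479 - 9/(-4 + 1089 - 3564 + 12420 - 3795) = 12479 - 9/6146 = 76695925/6146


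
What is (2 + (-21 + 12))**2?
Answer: 49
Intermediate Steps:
(2 + (-21 + 12))**2 = (2 - 9)**2 = (-7)**2 = 49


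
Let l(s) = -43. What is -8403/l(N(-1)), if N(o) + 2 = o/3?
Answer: 8403/43 ≈ 195.42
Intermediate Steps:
N(o) = -2 + o/3
-8403/l(N(-1)) = -8403/(-43) = -8403*(-1/43) = 8403/43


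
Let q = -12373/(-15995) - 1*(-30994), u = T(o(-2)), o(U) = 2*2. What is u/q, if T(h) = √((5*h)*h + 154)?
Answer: 15995*√26/165253801 ≈ 0.00049354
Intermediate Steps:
o(U) = 4
T(h) = √(154 + 5*h²) (T(h) = √(5*h² + 154) = √(154 + 5*h²))
u = 3*√26 (u = √(154 + 5*4²) = √(154 + 5*16) = √(154 + 80) = √234 = 3*√26 ≈ 15.297)
q = 495761403/15995 (q = -12373*(-1/15995) + 30994 = 12373/15995 + 30994 = 495761403/15995 ≈ 30995.)
u/q = (3*√26)/(495761403/15995) = (3*√26)*(15995/495761403) = 15995*√26/165253801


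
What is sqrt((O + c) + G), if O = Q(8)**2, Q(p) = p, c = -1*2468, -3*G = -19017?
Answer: sqrt(3935) ≈ 62.730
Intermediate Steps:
G = 6339 (G = -1/3*(-19017) = 6339)
c = -2468
O = 64 (O = 8**2 = 64)
sqrt((O + c) + G) = sqrt((64 - 2468) + 6339) = sqrt(-2404 + 6339) = sqrt(3935)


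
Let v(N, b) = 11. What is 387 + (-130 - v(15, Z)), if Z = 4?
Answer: 246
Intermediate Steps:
387 + (-130 - v(15, Z)) = 387 + (-130 - 1*11) = 387 + (-130 - 11) = 387 - 141 = 246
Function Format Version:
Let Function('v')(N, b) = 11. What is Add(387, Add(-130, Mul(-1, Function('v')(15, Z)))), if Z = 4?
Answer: 246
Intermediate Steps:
Add(387, Add(-130, Mul(-1, Function('v')(15, Z)))) = Add(387, Add(-130, Mul(-1, 11))) = Add(387, Add(-130, -11)) = Add(387, -141) = 246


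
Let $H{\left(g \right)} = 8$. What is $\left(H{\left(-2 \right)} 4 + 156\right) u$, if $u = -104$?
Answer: $-19552$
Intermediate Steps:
$\left(H{\left(-2 \right)} 4 + 156\right) u = \left(8 \cdot 4 + 156\right) \left(-104\right) = \left(32 + 156\right) \left(-104\right) = 188 \left(-104\right) = -19552$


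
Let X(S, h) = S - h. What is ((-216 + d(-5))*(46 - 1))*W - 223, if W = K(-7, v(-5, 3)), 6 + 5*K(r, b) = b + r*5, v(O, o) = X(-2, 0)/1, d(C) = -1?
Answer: 83756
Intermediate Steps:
v(O, o) = -2 (v(O, o) = (-2 - 1*0)/1 = (-2 + 0)*1 = -2*1 = -2)
K(r, b) = -6/5 + r + b/5 (K(r, b) = -6/5 + (b + r*5)/5 = -6/5 + (b + 5*r)/5 = -6/5 + (r + b/5) = -6/5 + r + b/5)
W = -43/5 (W = -6/5 - 7 + (⅕)*(-2) = -6/5 - 7 - ⅖ = -43/5 ≈ -8.6000)
((-216 + d(-5))*(46 - 1))*W - 223 = ((-216 - 1)*(46 - 1))*(-43/5) - 223 = -217*45*(-43/5) - 223 = -9765*(-43/5) - 223 = 83979 - 223 = 83756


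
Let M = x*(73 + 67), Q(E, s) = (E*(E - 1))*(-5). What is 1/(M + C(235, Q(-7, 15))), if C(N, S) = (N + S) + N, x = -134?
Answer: -1/18570 ≈ -5.3850e-5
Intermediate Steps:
Q(E, s) = -5*E*(-1 + E) (Q(E, s) = (E*(-1 + E))*(-5) = -5*E*(-1 + E))
C(N, S) = S + 2*N
M = -18760 (M = -134*(73 + 67) = -134*140 = -18760)
1/(M + C(235, Q(-7, 15))) = 1/(-18760 + (5*(-7)*(1 - 1*(-7)) + 2*235)) = 1/(-18760 + (5*(-7)*(1 + 7) + 470)) = 1/(-18760 + (5*(-7)*8 + 470)) = 1/(-18760 + (-280 + 470)) = 1/(-18760 + 190) = 1/(-18570) = -1/18570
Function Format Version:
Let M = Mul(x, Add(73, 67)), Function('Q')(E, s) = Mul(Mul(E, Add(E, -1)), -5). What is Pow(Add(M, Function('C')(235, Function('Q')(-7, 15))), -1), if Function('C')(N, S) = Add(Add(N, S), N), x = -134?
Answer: Rational(-1, 18570) ≈ -5.3850e-5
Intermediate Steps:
Function('Q')(E, s) = Mul(-5, E, Add(-1, E)) (Function('Q')(E, s) = Mul(Mul(E, Add(-1, E)), -5) = Mul(-5, E, Add(-1, E)))
Function('C')(N, S) = Add(S, Mul(2, N))
M = -18760 (M = Mul(-134, Add(73, 67)) = Mul(-134, 140) = -18760)
Pow(Add(M, Function('C')(235, Function('Q')(-7, 15))), -1) = Pow(Add(-18760, Add(Mul(5, -7, Add(1, Mul(-1, -7))), Mul(2, 235))), -1) = Pow(Add(-18760, Add(Mul(5, -7, Add(1, 7)), 470)), -1) = Pow(Add(-18760, Add(Mul(5, -7, 8), 470)), -1) = Pow(Add(-18760, Add(-280, 470)), -1) = Pow(Add(-18760, 190), -1) = Pow(-18570, -1) = Rational(-1, 18570)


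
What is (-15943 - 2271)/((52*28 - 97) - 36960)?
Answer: 18214/35601 ≈ 0.51161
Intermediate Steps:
(-15943 - 2271)/((52*28 - 97) - 36960) = -18214/((1456 - 97) - 36960) = -18214/(1359 - 36960) = -18214/(-35601) = -18214*(-1/35601) = 18214/35601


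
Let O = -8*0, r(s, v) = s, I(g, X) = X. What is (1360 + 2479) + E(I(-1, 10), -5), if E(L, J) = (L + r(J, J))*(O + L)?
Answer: 3889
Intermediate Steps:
O = 0
E(L, J) = L*(J + L) (E(L, J) = (L + J)*(0 + L) = (J + L)*L = L*(J + L))
(1360 + 2479) + E(I(-1, 10), -5) = (1360 + 2479) + 10*(-5 + 10) = 3839 + 10*5 = 3839 + 50 = 3889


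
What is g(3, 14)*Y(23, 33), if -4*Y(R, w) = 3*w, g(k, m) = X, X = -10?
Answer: 495/2 ≈ 247.50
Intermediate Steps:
g(k, m) = -10
Y(R, w) = -3*w/4
g(3, 14)*Y(23, 33) = -(-15)*33/2 = -10*(-99/4) = 495/2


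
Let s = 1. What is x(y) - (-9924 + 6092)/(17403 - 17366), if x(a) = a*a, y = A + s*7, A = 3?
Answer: 7532/37 ≈ 203.57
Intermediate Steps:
y = 10 (y = 3 + 1*7 = 3 + 7 = 10)
x(a) = a²
x(y) - (-9924 + 6092)/(17403 - 17366) = 10² - (-9924 + 6092)/(17403 - 17366) = 100 - (-3832)/37 = 100 - 1*(-3832/37) = 100 + 3832/37 = 7532/37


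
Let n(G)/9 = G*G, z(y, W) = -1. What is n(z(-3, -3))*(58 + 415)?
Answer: 4257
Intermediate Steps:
n(G) = 9*G² (n(G) = 9*(G*G) = 9*G²)
n(z(-3, -3))*(58 + 415) = (9*(-1)²)*(58 + 415) = (9*1)*473 = 9*473 = 4257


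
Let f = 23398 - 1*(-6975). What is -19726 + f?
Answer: 10647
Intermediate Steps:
f = 30373 (f = 23398 + 6975 = 30373)
-19726 + f = -19726 + 30373 = 10647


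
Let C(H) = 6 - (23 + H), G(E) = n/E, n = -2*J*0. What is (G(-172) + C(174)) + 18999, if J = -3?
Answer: 18808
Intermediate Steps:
n = 0 (n = -2*(-3)*0 = 6*0 = 0)
G(E) = 0 (G(E) = 0/E = 0)
C(H) = -17 - H (C(H) = 6 + (-23 - H) = -17 - H)
(G(-172) + C(174)) + 18999 = (0 + (-17 - 1*174)) + 18999 = (0 + (-17 - 174)) + 18999 = (0 - 191) + 18999 = -191 + 18999 = 18808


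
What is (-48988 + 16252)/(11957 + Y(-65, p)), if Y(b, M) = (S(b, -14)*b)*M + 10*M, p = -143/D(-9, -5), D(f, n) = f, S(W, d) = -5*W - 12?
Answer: 216/2053 ≈ 0.10521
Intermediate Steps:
S(W, d) = -12 - 5*W
p = 143/9 (p = -143/(-9) = -143*(-1/9) = 143/9 ≈ 15.889)
Y(b, M) = 10*M + M*b*(-12 - 5*b) (Y(b, M) = ((-12 - 5*b)*b)*M + 10*M = (b*(-12 - 5*b))*M + 10*M = M*b*(-12 - 5*b) + 10*M = 10*M + M*b*(-12 - 5*b))
(-48988 + 16252)/(11957 + Y(-65, p)) = (-48988 + 16252)/(11957 - 1*143/9*(-10 - 65*(12 + 5*(-65)))) = -32736/(11957 - 1*143/9*(-10 - 65*(12 - 325))) = -32736/(11957 - 1*143/9*(-10 - 65*(-313))) = -32736/(11957 - 1*143/9*(-10 + 20345)) = -32736/(11957 - 1*143/9*20335) = -32736/(11957 - 2907905/9) = -32736/(-2800292/9) = -32736*(-9/2800292) = 216/2053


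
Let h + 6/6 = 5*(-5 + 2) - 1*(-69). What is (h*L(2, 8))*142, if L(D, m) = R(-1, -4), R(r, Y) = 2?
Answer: 15052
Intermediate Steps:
L(D, m) = 2
h = 53 (h = -1 + (5*(-5 + 2) - 1*(-69)) = -1 + (5*(-3) + 69) = -1 + (-15 + 69) = -1 + 54 = 53)
(h*L(2, 8))*142 = (53*2)*142 = 106*142 = 15052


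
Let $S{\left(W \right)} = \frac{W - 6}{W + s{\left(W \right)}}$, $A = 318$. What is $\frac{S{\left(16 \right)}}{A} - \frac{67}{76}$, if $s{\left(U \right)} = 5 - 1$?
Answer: $- \frac{5317}{6042} \approx -0.88001$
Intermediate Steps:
$s{\left(U \right)} = 4$ ($s{\left(U \right)} = 5 - 1 = 4$)
$S{\left(W \right)} = \frac{-6 + W}{4 + W}$ ($S{\left(W \right)} = \frac{W - 6}{W + 4} = \frac{-6 + W}{4 + W}$)
$\frac{S{\left(16 \right)}}{A} - \frac{67}{76} = \frac{\frac{1}{4 + 16} \left(-6 + 16\right)}{318} - \frac{67}{76} = \frac{1}{20} \cdot 10 \cdot \frac{1}{318} - \frac{67}{76} = \frac{1}{2} \cdot \frac{1}{318} - \frac{67}{76} = \frac{1}{636} - \frac{67}{76} = - \frac{5317}{6042}$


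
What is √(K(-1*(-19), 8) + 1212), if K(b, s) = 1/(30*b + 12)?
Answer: √410534070/582 ≈ 34.814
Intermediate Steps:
K(b, s) = 1/(12 + 30*b)
√(K(-1*(-19), 8) + 1212) = √(1/(6*(2 + 5*(-1*(-19)))) + 1212) = √(1/(6*(2 + 5*19)) + 1212) = √(1/(6*(2 + 95)) + 1212) = √((⅙)/97 + 1212) = √((⅙)*(1/97) + 1212) = √(1/582 + 1212) = √(705385/582) = √410534070/582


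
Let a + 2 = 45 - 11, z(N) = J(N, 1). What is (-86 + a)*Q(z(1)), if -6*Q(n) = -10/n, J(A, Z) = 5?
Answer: -18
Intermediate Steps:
z(N) = 5
a = 32 (a = -2 + (45 - 11) = -2 + 34 = 32)
Q(n) = 5/(3*n) (Q(n) = -(-5)/(3*n) = 5/(3*n))
(-86 + a)*Q(z(1)) = (-86 + 32)*((5/3)/5) = -90/5 = -54*1/3 = -18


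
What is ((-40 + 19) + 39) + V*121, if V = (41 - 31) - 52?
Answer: -5064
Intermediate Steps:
V = -42 (V = 10 - 52 = -42)
((-40 + 19) + 39) + V*121 = ((-40 + 19) + 39) - 42*121 = (-21 + 39) - 5082 = 18 - 5082 = -5064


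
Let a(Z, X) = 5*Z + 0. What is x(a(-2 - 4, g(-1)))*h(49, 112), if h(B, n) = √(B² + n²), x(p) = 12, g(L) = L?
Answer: 84*√305 ≈ 1467.0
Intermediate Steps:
a(Z, X) = 5*Z
x(a(-2 - 4, g(-1)))*h(49, 112) = 12*√(49² + 112²) = 12*√(2401 + 12544) = 12*√14945 = 12*(7*√305) = 84*√305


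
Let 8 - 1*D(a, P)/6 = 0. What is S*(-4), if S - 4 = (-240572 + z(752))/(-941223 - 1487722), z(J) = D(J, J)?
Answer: -39825216/2428945 ≈ -16.396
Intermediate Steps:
D(a, P) = 48 (D(a, P) = 48 - 6*0 = 48 + 0 = 48)
z(J) = 48
S = 9956304/2428945 (S = 4 + (-240572 + 48)/(-941223 - 1487722) = 4 - 240524/(-2428945) = 4 - 240524*(-1/2428945) = 4 + 240524/2428945 = 9956304/2428945 ≈ 4.0990)
S*(-4) = (9956304/2428945)*(-4) = -39825216/2428945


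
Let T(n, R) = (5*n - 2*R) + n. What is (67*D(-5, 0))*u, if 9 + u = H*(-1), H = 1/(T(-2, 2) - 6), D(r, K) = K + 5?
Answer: -65995/22 ≈ -2999.8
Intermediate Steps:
T(n, R) = -2*R + 6*n (T(n, R) = (-2*R + 5*n) + n = -2*R + 6*n)
D(r, K) = 5 + K
H = -1/22 (H = 1/((-2*2 + 6*(-2)) - 6) = 1/((-4 - 12) - 6) = 1/(-16 - 6) = 1/(-22) = -1/22 ≈ -0.045455)
u = -197/22 (u = -9 - 1/22*(-1) = -9 + 1/22 = -197/22 ≈ -8.9545)
(67*D(-5, 0))*u = (67*(5 + 0))*(-197/22) = (67*5)*(-197/22) = 335*(-197/22) = -65995/22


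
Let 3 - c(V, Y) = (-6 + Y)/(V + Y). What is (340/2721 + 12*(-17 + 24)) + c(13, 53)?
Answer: 5172845/59862 ≈ 86.413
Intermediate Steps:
c(V, Y) = 3 - (-6 + Y)/(V + Y)
(340/2721 + 12*(-17 + 24)) + c(13, 53) = (340/2721 + 12*(-17 + 24)) + (6 + 2*53 + 3*13)/(13 + 53) = (340*(1/2721) + 12*7) + (6 + 106 + 39)/66 = (340/2721 + 84) + (1/66)*151 = 228904/2721 + 151/66 = 5172845/59862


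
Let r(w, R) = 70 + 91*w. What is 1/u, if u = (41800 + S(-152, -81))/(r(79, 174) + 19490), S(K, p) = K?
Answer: 26749/41648 ≈ 0.64226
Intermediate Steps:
u = 41648/26749 (u = (41800 - 152)/((70 + 91*79) + 19490) = 41648/((70 + 7189) + 19490) = 41648/(7259 + 19490) = 41648/26749 ≈ 1.5570)
1/u = 1/(41648/26749) = 26749/41648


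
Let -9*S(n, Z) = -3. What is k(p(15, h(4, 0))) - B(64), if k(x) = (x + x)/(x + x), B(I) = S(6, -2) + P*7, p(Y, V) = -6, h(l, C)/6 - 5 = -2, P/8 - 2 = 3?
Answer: -838/3 ≈ -279.33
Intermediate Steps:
P = 40 (P = 16 + 8*3 = 16 + 24 = 40)
S(n, Z) = ⅓ (S(n, Z) = -⅑*(-3) = ⅓)
h(l, C) = 18 (h(l, C) = 30 + 6*(-2) = 30 - 12 = 18)
B(I) = 841/3 (B(I) = ⅓ + 40*7 = ⅓ + 280 = 841/3)
k(x) = 1 (k(x) = (2*x)/((2*x)) = (2*x)*(1/(2*x)) = 1)
k(p(15, h(4, 0))) - B(64) = 1 - 1*841/3 = 1 - 841/3 = -838/3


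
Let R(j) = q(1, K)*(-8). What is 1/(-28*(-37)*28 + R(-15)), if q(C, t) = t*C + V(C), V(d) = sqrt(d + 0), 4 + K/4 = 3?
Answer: 1/29032 ≈ 3.4445e-5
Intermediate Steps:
K = -4 (K = -16 + 4*3 = -16 + 12 = -4)
V(d) = sqrt(d)
q(C, t) = sqrt(C) + C*t (q(C, t) = t*C + sqrt(C) = C*t + sqrt(C) = sqrt(C) + C*t)
R(j) = 24 (R(j) = (sqrt(1) + 1*(-4))*(-8) = (1 - 4)*(-8) = -3*(-8) = 24)
1/(-28*(-37)*28 + R(-15)) = 1/(-28*(-37)*28 + 24) = 1/(1036*28 + 24) = 1/(29008 + 24) = 1/29032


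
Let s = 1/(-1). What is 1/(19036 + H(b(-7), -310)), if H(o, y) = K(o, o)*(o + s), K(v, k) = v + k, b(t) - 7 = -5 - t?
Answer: 1/19180 ≈ 5.2138e-5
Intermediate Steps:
b(t) = 2 - t (b(t) = 7 + (-5 - t) = 2 - t)
K(v, k) = k + v
s = -1
H(o, y) = 2*o*(-1 + o) (H(o, y) = (o + o)*(o - 1) = (2*o)*(-1 + o) = 2*o*(-1 + o))
1/(19036 + H(b(-7), -310)) = 1/(19036 + 2*(2 - 1*(-7))*(-1 + (2 - 1*(-7)))) = 1/(19036 + 2*(2 + 7)*(-1 + (2 + 7))) = 1/(19036 + 2*9*(-1 + 9)) = 1/(19036 + 2*9*8) = 1/(19036 + 144) = 1/19180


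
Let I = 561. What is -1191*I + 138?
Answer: -668013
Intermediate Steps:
-1191*I + 138 = -1191*561 + 138 = -668151 + 138 = -668013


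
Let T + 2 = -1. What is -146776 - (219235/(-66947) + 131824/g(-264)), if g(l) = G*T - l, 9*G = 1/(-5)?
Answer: -39053139116077/265177067 ≈ -1.4727e+5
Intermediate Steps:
G = -1/45 (G = (⅑)/(-5) = (⅑)*(-⅕) = -1/45 ≈ -0.022222)
T = -3 (T = -2 - 1 = -3)
g(l) = 1/15 - l (g(l) = -1/45*(-3) - l = 1/15 - l)
-146776 - (219235/(-66947) + 131824/g(-264)) = -146776 - (219235/(-66947) + 131824/(1/15 - 1*(-264))) = -146776 - (219235*(-1/66947) + 131824/(1/15 + 264)) = -146776 - (-219235/66947 + 131824/(3961/15)) = -146776 - (-219235/66947 + 131824*(15/3961)) = -146776 - (-219235/66947 + 1977360/3961) = -146776 - 1*131509930085/265177067 = -146776 - 131509930085/265177067 = -39053139116077/265177067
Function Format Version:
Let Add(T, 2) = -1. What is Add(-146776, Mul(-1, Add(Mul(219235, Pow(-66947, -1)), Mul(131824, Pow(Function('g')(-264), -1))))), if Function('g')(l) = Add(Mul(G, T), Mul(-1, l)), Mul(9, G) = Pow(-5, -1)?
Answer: Rational(-39053139116077, 265177067) ≈ -1.4727e+5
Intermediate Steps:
G = Rational(-1, 45) (G = Mul(Rational(1, 9), Pow(-5, -1)) = Mul(Rational(1, 9), Rational(-1, 5)) = Rational(-1, 45) ≈ -0.022222)
T = -3 (T = Add(-2, -1) = -3)
Function('g')(l) = Add(Rational(1, 15), Mul(-1, l)) (Function('g')(l) = Add(Mul(Rational(-1, 45), -3), Mul(-1, l)) = Add(Rational(1, 15), Mul(-1, l)))
Add(-146776, Mul(-1, Add(Mul(219235, Pow(-66947, -1)), Mul(131824, Pow(Function('g')(-264), -1))))) = Add(-146776, Mul(-1, Add(Mul(219235, Pow(-66947, -1)), Mul(131824, Pow(Add(Rational(1, 15), Mul(-1, -264)), -1))))) = Add(-146776, Mul(-1, Add(Mul(219235, Rational(-1, 66947)), Mul(131824, Pow(Add(Rational(1, 15), 264), -1))))) = Add(-146776, Mul(-1, Add(Rational(-219235, 66947), Mul(131824, Pow(Rational(3961, 15), -1))))) = Add(-146776, Mul(-1, Add(Rational(-219235, 66947), Mul(131824, Rational(15, 3961))))) = Add(-146776, Mul(-1, Add(Rational(-219235, 66947), Rational(1977360, 3961)))) = Add(-146776, Mul(-1, Rational(131509930085, 265177067))) = Add(-146776, Rational(-131509930085, 265177067)) = Rational(-39053139116077, 265177067)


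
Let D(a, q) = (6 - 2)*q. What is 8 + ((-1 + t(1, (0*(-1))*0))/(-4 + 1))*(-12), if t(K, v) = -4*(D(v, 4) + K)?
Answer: -268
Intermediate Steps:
D(a, q) = 4*q
t(K, v) = -64 - 4*K (t(K, v) = -4*(4*4 + K) = -4*(16 + K) = -64 - 4*K)
8 + ((-1 + t(1, (0*(-1))*0))/(-4 + 1))*(-12) = 8 + ((-1 + (-64 - 4*1))/(-4 + 1))*(-12) = 8 + ((-1 + (-64 - 4))/(-3))*(-12) = 8 + ((-1 - 68)*(-⅓))*(-12) = 8 - 69*(-⅓)*(-12) = 8 + 23*(-12) = 8 - 276 = -268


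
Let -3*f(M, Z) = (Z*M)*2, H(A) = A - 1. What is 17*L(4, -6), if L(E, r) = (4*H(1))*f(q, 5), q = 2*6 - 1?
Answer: 0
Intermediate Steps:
q = 11 (q = 12 - 1 = 11)
H(A) = -1 + A
f(M, Z) = -2*M*Z/3 (f(M, Z) = -Z*M*2/3 = -M*Z*2/3 = -2*M*Z/3)
L(E, r) = 0 (L(E, r) = (4*(-1 + 1))*(-2/3*11*5) = (4*0)*(-110/3) = 0*(-110/3) = 0)
17*L(4, -6) = 17*0 = 0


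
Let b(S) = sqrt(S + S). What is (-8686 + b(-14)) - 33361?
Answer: -42047 + 2*I*sqrt(7) ≈ -42047.0 + 5.2915*I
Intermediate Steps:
b(S) = sqrt(2)*sqrt(S) (b(S) = sqrt(2*S) = sqrt(2)*sqrt(S))
(-8686 + b(-14)) - 33361 = (-8686 + sqrt(2)*sqrt(-14)) - 33361 = (-8686 + sqrt(2)*(I*sqrt(14))) - 33361 = (-8686 + 2*I*sqrt(7)) - 33361 = -42047 + 2*I*sqrt(7)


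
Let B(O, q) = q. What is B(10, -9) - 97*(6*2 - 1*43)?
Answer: 2998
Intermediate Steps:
B(10, -9) - 97*(6*2 - 1*43) = -9 - 97*(6*2 - 1*43) = -9 - 97*(12 - 43) = -9 - 97*(-31) = -9 + 3007 = 2998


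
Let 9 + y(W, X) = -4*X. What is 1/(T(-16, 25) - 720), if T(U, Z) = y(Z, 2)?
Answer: -1/737 ≈ -0.0013569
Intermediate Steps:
y(W, X) = -9 - 4*X
T(U, Z) = -17 (T(U, Z) = -9 - 4*2 = -9 - 8 = -17)
1/(T(-16, 25) - 720) = 1/(-17 - 720) = 1/(-737) = -1/737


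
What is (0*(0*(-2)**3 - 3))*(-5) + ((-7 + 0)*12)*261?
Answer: -21924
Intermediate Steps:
(0*(0*(-2)**3 - 3))*(-5) + ((-7 + 0)*12)*261 = (0*(0*(-8) - 3))*(-5) - 7*12*261 = (0*(0 - 3))*(-5) - 84*261 = (0*(-3))*(-5) - 21924 = 0*(-5) - 21924 = 0 - 21924 = -21924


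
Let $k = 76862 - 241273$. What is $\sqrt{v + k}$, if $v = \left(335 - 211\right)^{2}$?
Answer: $i \sqrt{149035} \approx 386.05 i$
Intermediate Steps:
$k = -164411$ ($k = 76862 - 241273 = -164411$)
$v = 15376$ ($v = 124^{2} = 15376$)
$\sqrt{v + k} = \sqrt{15376 - 164411} = \sqrt{-149035} = i \sqrt{149035}$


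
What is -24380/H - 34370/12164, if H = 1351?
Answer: -171496095/8216782 ≈ -20.871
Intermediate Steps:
-24380/H - 34370/12164 = -24380/1351 - 34370/12164 = -24380*1/1351 - 34370*1/12164 = -24380/1351 - 17185/6082 = -171496095/8216782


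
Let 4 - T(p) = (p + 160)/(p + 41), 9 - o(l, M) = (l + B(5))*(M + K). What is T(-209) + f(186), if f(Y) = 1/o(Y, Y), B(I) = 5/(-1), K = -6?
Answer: 966265/260568 ≈ 3.7083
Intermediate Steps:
B(I) = -5 (B(I) = 5*(-1) = -5)
o(l, M) = 9 - (-6 + M)*(-5 + l) (o(l, M) = 9 - (l - 5)*(M - 6) = 9 - (-5 + l)*(-6 + M) = 9 - (-6 + M)*(-5 + l))
f(Y) = 1/(-21 - Y² + 11*Y) (f(Y) = 1/(-21 + 5*Y + 6*Y - Y*Y) = 1/(-21 + 5*Y + 6*Y - Y²) = 1/(-21 - Y² + 11*Y))
T(p) = 4 - (160 + p)/(41 + p) (T(p) = 4 - (p + 160)/(p + 41) = 4 - (160 + p)/(41 + p))
T(-209) + f(186) = (4 + 3*(-209))/(41 - 209) - 1/(21 + 186² - 11*186) = (4 - 627)/(-168) - 1/(21 + 34596 - 2046) = -1/168*(-623) - 1/32571 = 89/24 - 1*1/32571 = 89/24 - 1/32571 = 966265/260568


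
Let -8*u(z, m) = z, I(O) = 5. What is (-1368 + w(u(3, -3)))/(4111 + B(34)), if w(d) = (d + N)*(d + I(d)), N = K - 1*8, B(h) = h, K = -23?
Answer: -96839/265280 ≈ -0.36504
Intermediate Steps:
u(z, m) = -z/8
N = -31 (N = -23 - 1*8 = -23 - 8 = -31)
w(d) = (-31 + d)*(5 + d) (w(d) = (d - 31)*(d + 5) = (-31 + d)*(5 + d))
(-1368 + w(u(3, -3)))/(4111 + B(34)) = (-1368 + (-155 + (-⅛*3)² - (-13)*3/4))/(4111 + 34) = (-1368 + (-155 + (-3/8)² - 26*(-3/8)))/4145 = (-1368 + (-155 + 9/64 + 39/4))*(1/4145) = (-1368 - 9287/64)*(1/4145) = -96839/64*1/4145 = -96839/265280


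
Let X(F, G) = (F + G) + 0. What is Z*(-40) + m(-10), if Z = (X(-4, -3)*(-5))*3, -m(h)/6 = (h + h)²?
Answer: -6600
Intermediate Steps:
X(F, G) = F + G
m(h) = -24*h² (m(h) = -6*(h + h)² = -6*4*h² = -24*h²)
Z = 105 (Z = ((-4 - 3)*(-5))*3 = -7*(-5)*3 = 35*3 = 105)
Z*(-40) + m(-10) = 105*(-40) - 24*(-10)² = -4200 - 24*100 = -4200 - 2400 = -6600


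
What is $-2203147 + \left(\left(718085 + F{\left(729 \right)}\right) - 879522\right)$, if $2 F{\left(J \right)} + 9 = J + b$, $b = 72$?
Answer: $-2364188$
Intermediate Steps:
$F{\left(J \right)} = \frac{63}{2} + \frac{J}{2}$ ($F{\left(J \right)} = - \frac{9}{2} + \frac{J + 72}{2} = - \frac{9}{2} + \frac{72 + J}{2} = - \frac{9}{2} + \left(36 + \frac{J}{2}\right) = \frac{63}{2} + \frac{J}{2}$)
$-2203147 + \left(\left(718085 + F{\left(729 \right)}\right) - 879522\right) = -2203147 + \left(\left(718085 + \left(\frac{63}{2} + \frac{1}{2} \cdot 729\right)\right) - 879522\right) = -2203147 + \left(\left(718085 + \left(\frac{63}{2} + \frac{729}{2}\right)\right) - 879522\right) = -2203147 + \left(\left(718085 + 396\right) - 879522\right) = -2203147 + \left(718481 - 879522\right) = -2203147 - 161041 = -2364188$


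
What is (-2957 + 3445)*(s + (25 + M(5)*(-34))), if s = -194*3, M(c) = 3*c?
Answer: -520696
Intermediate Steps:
s = -582
(-2957 + 3445)*(s + (25 + M(5)*(-34))) = (-2957 + 3445)*(-582 + (25 + (3*5)*(-34))) = 488*(-582 + (25 + 15*(-34))) = 488*(-582 + (25 - 510)) = 488*(-582 - 485) = 488*(-1067) = -520696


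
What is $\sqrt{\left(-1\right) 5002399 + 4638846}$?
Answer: $i \sqrt{363553} \approx 602.95 i$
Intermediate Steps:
$\sqrt{\left(-1\right) 5002399 + 4638846} = \sqrt{-5002399 + 4638846} = \sqrt{-363553} = i \sqrt{363553}$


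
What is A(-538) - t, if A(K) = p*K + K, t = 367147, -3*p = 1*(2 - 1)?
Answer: -1102517/3 ≈ -3.6751e+5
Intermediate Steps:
p = -1/3 (p = -(2 - 1)/3 = -1/3 ≈ -0.33333)
A(K) = 2*K/3 (A(K) = -K/3 + K = 2*K/3)
A(-538) - t = (2/3)*(-538) - 1*367147 = -1076/3 - 367147 = -1102517/3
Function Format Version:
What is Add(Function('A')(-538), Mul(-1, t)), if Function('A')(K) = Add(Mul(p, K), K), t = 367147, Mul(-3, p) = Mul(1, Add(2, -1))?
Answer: Rational(-1102517, 3) ≈ -3.6751e+5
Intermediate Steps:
p = Rational(-1, 3) (p = Mul(Rational(-1, 3), Mul(1, Add(2, -1))) = Mul(Rational(-1, 3), Mul(1, 1)) = Mul(Rational(-1, 3), 1) = Rational(-1, 3) ≈ -0.33333)
Function('A')(K) = Mul(Rational(2, 3), K) (Function('A')(K) = Add(Mul(Rational(-1, 3), K), K) = Mul(Rational(2, 3), K))
Add(Function('A')(-538), Mul(-1, t)) = Add(Mul(Rational(2, 3), -538), Mul(-1, 367147)) = Add(Rational(-1076, 3), -367147) = Rational(-1102517, 3)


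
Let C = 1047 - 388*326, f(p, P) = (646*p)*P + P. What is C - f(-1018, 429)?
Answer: 281996542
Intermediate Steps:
f(p, P) = P + 646*P*p (f(p, P) = 646*P*p + P = P + 646*P*p)
C = -125441 (C = 1047 - 126488 = -125441)
C - f(-1018, 429) = -125441 - 429*(1 + 646*(-1018)) = -125441 - 429*(1 - 657628) = -125441 - 429*(-657627) = -125441 - 1*(-282121983) = -125441 + 282121983 = 281996542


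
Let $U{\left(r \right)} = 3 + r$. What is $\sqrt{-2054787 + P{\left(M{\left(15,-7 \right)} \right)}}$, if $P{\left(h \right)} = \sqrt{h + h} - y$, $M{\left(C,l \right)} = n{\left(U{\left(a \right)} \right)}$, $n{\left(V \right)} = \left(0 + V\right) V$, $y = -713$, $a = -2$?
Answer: $\sqrt{-2054074 + \sqrt{2}} \approx 1433.2 i$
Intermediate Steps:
$n{\left(V \right)} = V^{2}$ ($n{\left(V \right)} = V V = V^{2}$)
$M{\left(C,l \right)} = 1$ ($M{\left(C,l \right)} = \left(3 - 2\right)^{2} = 1^{2} = 1$)
$P{\left(h \right)} = 713 + \sqrt{2} \sqrt{h}$ ($P{\left(h \right)} = \sqrt{h + h} - -713 = \sqrt{2 h} + 713 = \sqrt{2} \sqrt{h} + 713 = 713 + \sqrt{2} \sqrt{h}$)
$\sqrt{-2054787 + P{\left(M{\left(15,-7 \right)} \right)}} = \sqrt{-2054787 + \left(713 + \sqrt{2} \sqrt{1}\right)} = \sqrt{-2054787 + \left(713 + \sqrt{2} \cdot 1\right)} = \sqrt{-2054787 + \left(713 + \sqrt{2}\right)} = \sqrt{-2054074 + \sqrt{2}}$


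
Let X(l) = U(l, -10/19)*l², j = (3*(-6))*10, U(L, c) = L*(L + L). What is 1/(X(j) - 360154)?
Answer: 1/2099159846 ≈ 4.7638e-10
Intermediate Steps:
U(L, c) = 2*L² (U(L, c) = L*(2*L) = 2*L²)
j = -180 (j = -18*10 = -180)
X(l) = 2*l⁴ (X(l) = (2*l²)*l² = 2*l⁴)
1/(X(j) - 360154) = 1/(2*(-180)⁴ - 360154) = 1/(2*1049760000 - 360154) = 1/(2099520000 - 360154) = 1/2099159846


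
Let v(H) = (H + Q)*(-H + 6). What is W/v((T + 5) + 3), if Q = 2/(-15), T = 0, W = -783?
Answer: 11745/236 ≈ 49.767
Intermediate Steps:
Q = -2/15 (Q = 2*(-1/15) = -2/15 ≈ -0.13333)
v(H) = (6 - H)*(-2/15 + H) (v(H) = (H - 2/15)*(-H + 6) = (-2/15 + H)*(6 - H) = (6 - H)*(-2/15 + H))
W/v((T + 5) + 3) = -783/(-⅘ - ((0 + 5) + 3)² + 92*((0 + 5) + 3)/15) = -783/(-⅘ - (5 + 3)² + 92*(5 + 3)/15) = -783/(-⅘ - 1*8² + (92/15)*8) = -783/(-⅘ - 1*64 + 736/15) = -783/(-⅘ - 64 + 736/15) = -783/(-236/15) = -783*(-15/236) = 11745/236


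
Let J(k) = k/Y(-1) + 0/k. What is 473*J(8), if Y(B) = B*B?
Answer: 3784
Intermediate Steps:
Y(B) = B²
J(k) = k (J(k) = k/((-1)²) + 0/k = k/1 + 0 = k*1 + 0 = k + 0 = k)
473*J(8) = 473*8 = 3784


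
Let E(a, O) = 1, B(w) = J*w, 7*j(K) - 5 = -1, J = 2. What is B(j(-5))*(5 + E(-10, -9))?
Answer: 48/7 ≈ 6.8571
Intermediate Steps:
j(K) = 4/7 (j(K) = 5/7 + (⅐)*(-1) = 5/7 - ⅐ = 4/7)
B(w) = 2*w
B(j(-5))*(5 + E(-10, -9)) = (2*(4/7))*(5 + 1) = (8/7)*6 = 48/7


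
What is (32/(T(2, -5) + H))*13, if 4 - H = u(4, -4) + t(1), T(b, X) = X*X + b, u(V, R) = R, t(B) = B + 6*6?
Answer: -208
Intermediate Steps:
t(B) = 36 + B (t(B) = B + 36 = 36 + B)
T(b, X) = b + X² (T(b, X) = X² + b = b + X²)
H = -29 (H = 4 - (-4 + (36 + 1)) = 4 - (-4 + 37) = 4 - 1*33 = 4 - 33 = -29)
(32/(T(2, -5) + H))*13 = (32/((2 + (-5)²) - 29))*13 = (32/((2 + 25) - 29))*13 = (32/(27 - 29))*13 = (32/(-2))*13 = (32*(-½))*13 = -16*13 = -208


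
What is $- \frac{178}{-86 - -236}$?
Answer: $- \frac{89}{75} \approx -1.1867$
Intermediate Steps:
$- \frac{178}{-86 - -236} = - \frac{178}{-86 + 236} = - \frac{178}{150} = \left(-178\right) \frac{1}{150} = - \frac{89}{75}$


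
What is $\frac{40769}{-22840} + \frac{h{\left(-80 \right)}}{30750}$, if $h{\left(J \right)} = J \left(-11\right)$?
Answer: $- \frac{24670951}{14046600} \approx -1.7564$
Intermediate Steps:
$h{\left(J \right)} = - 11 J$
$\frac{40769}{-22840} + \frac{h{\left(-80 \right)}}{30750} = \frac{40769}{-22840} + \frac{\left(-11\right) \left(-80\right)}{30750} = 40769 \left(- \frac{1}{22840}\right) + 880 \cdot \frac{1}{30750} = - \frac{40769}{22840} + \frac{88}{3075} = - \frac{24670951}{14046600}$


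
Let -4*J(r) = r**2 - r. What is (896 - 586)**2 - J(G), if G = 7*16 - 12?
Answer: 98575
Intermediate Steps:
G = 100 (G = 112 - 12 = 100)
J(r) = -r**2/4 + r/4 (J(r) = -(r**2 - r)/4 = -r**2/4 + r/4)
(896 - 586)**2 - J(G) = (896 - 586)**2 - 100*(1 - 1*100)/4 = 310**2 - 100*(1 - 100)/4 = 96100 - 100*(-99)/4 = 96100 - 1*(-2475) = 96100 + 2475 = 98575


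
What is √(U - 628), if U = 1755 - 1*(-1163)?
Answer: √2290 ≈ 47.854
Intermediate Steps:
U = 2918 (U = 1755 + 1163 = 2918)
√(U - 628) = √(2918 - 628) = √2290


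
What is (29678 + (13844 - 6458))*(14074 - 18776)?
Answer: -174274928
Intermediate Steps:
(29678 + (13844 - 6458))*(14074 - 18776) = (29678 + 7386)*(-4702) = 37064*(-4702) = -174274928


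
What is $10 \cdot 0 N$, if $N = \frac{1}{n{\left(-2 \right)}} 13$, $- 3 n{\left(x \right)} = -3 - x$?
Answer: $0$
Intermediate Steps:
$n{\left(x \right)} = 1 + \frac{x}{3}$ ($n{\left(x \right)} = - \frac{-3 - x}{3} = 1 + \frac{x}{3}$)
$N = 39$ ($N = \frac{1}{1 + \frac{1}{3} \left(-2\right)} 13 = \frac{1}{1 - \frac{2}{3}} \cdot 13 = \frac{1}{\frac{1}{3}} \cdot 13 = 3 \cdot 13 = 39$)
$10 \cdot 0 N = 10 \cdot 0 \cdot 39 = 0 \cdot 39 = 0$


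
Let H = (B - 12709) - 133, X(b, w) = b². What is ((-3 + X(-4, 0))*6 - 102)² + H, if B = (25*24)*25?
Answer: 2734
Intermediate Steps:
B = 15000 (B = 600*25 = 15000)
H = 2158 (H = (15000 - 12709) - 133 = 2291 - 133 = 2158)
((-3 + X(-4, 0))*6 - 102)² + H = ((-3 + (-4)²)*6 - 102)² + 2158 = ((-3 + 16)*6 - 102)² + 2158 = (13*6 - 102)² + 2158 = (78 - 102)² + 2158 = (-24)² + 2158 = 576 + 2158 = 2734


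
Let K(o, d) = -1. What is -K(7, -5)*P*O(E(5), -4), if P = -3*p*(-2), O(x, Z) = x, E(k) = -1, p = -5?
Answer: 30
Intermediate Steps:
P = -30 (P = -3*(-5)*(-2) = 15*(-2) = -30)
-K(7, -5)*P*O(E(5), -4) = -(-1*(-30))*(-1) = -30*(-1) = -1*(-30) = 30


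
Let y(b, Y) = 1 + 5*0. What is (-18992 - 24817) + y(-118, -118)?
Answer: -43808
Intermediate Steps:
y(b, Y) = 1 (y(b, Y) = 1 + 0 = 1)
(-18992 - 24817) + y(-118, -118) = (-18992 - 24817) + 1 = -43809 + 1 = -43808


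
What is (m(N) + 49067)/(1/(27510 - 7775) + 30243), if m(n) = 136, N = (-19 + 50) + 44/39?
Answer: 138717315/85263658 ≈ 1.6269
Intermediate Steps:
N = 1253/39 (N = 31 + 44*(1/39) = 31 + 44/39 = 1253/39 ≈ 32.128)
(m(N) + 49067)/(1/(27510 - 7775) + 30243) = (136 + 49067)/(1/(27510 - 7775) + 30243) = 49203/(1/19735 + 30243) = 49203/(596845606/19735) = 49203*(19735/596845606) = 138717315/85263658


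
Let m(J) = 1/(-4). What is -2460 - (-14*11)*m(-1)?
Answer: -4997/2 ≈ -2498.5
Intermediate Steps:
m(J) = -1/4
-2460 - (-14*11)*m(-1) = -2460 - (-14*11)*(-1)/4 = -2460 - (-154)*(-1)/4 = -2460 - 1*77/2 = -2460 - 77/2 = -4997/2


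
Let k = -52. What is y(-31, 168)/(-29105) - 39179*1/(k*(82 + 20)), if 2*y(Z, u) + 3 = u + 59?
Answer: 1139710747/154372920 ≈ 7.3828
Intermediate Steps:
y(Z, u) = 28 + u/2 (y(Z, u) = -3/2 + (u + 59)/2 = -3/2 + (59 + u)/2 = -3/2 + (59/2 + u/2) = 28 + u/2)
y(-31, 168)/(-29105) - 39179*1/(k*(82 + 20)) = (28 + (½)*168)/(-29105) - 39179*(-1/(52*(82 + 20))) = (28 + 84)*(-1/29105) - 39179/(102*(-52)) = 112*(-1/29105) - 39179/(-5304) = -112/29105 - 39179*(-1/5304) = -112/29105 + 39179/5304 = 1139710747/154372920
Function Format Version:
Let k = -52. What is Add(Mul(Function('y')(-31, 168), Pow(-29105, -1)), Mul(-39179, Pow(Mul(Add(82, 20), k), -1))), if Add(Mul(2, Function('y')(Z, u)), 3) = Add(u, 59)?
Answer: Rational(1139710747, 154372920) ≈ 7.3828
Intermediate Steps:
Function('y')(Z, u) = Add(28, Mul(Rational(1, 2), u)) (Function('y')(Z, u) = Add(Rational(-3, 2), Mul(Rational(1, 2), Add(u, 59))) = Add(Rational(-3, 2), Mul(Rational(1, 2), Add(59, u))) = Add(Rational(-3, 2), Add(Rational(59, 2), Mul(Rational(1, 2), u))) = Add(28, Mul(Rational(1, 2), u)))
Add(Mul(Function('y')(-31, 168), Pow(-29105, -1)), Mul(-39179, Pow(Mul(Add(82, 20), k), -1))) = Add(Mul(Add(28, Mul(Rational(1, 2), 168)), Pow(-29105, -1)), Mul(-39179, Pow(Mul(Add(82, 20), -52), -1))) = Add(Mul(Add(28, 84), Rational(-1, 29105)), Mul(-39179, Pow(Mul(102, -52), -1))) = Add(Mul(112, Rational(-1, 29105)), Mul(-39179, Pow(-5304, -1))) = Add(Rational(-112, 29105), Mul(-39179, Rational(-1, 5304))) = Add(Rational(-112, 29105), Rational(39179, 5304)) = Rational(1139710747, 154372920)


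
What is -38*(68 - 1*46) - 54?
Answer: -890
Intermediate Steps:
-38*(68 - 1*46) - 54 = -38*(68 - 46) - 54 = -38*22 - 54 = -836 - 54 = -890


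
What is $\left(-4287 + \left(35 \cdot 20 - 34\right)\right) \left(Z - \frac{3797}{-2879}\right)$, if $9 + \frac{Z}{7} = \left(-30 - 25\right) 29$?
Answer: $\frac{117036567915}{2879} \approx 4.0652 \cdot 10^{7}$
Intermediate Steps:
$Z = -11228$ ($Z = -63 + 7 \left(-30 - 25\right) 29 = -63 + 7 \left(\left(-55\right) 29\right) = -63 + 7 \left(-1595\right) = -63 - 11165 = -11228$)
$\left(-4287 + \left(35 \cdot 20 - 34\right)\right) \left(Z - \frac{3797}{-2879}\right) = \left(-4287 + \left(35 \cdot 20 - 34\right)\right) \left(-11228 - \frac{3797}{-2879}\right) = \left(-4287 + \left(700 - 34\right)\right) \left(-11228 - - \frac{3797}{2879}\right) = \left(-4287 + 666\right) \left(-11228 + \frac{3797}{2879}\right) = \left(-3621\right) \left(- \frac{32321615}{2879}\right) = \frac{117036567915}{2879}$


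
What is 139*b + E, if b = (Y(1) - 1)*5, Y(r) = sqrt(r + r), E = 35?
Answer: -660 + 695*sqrt(2) ≈ 322.88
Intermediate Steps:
Y(r) = sqrt(2)*sqrt(r) (Y(r) = sqrt(2*r) = sqrt(2)*sqrt(r))
b = -5 + 5*sqrt(2) (b = (sqrt(2)*sqrt(1) - 1)*5 = (sqrt(2)*1 - 1)*5 = (sqrt(2) - 1)*5 = (-1 + sqrt(2))*5 = -5 + 5*sqrt(2) ≈ 2.0711)
139*b + E = 139*(-5 + 5*sqrt(2)) + 35 = (-695 + 695*sqrt(2)) + 35 = -660 + 695*sqrt(2)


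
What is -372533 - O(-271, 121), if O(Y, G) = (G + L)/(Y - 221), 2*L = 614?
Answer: -45821452/123 ≈ -3.7253e+5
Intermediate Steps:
L = 307 (L = (1/2)*614 = 307)
O(Y, G) = (307 + G)/(-221 + Y) (O(Y, G) = (G + 307)/(Y - 221) = (307 + G)/(-221 + Y))
-372533 - O(-271, 121) = -372533 - (307 + 121)/(-221 - 271) = -372533 - 428/(-492) = -372533 - (-1)*428/492 = -372533 - 1*(-107/123) = -372533 + 107/123 = -45821452/123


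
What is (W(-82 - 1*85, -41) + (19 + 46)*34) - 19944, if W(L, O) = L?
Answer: -17901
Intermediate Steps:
(W(-82 - 1*85, -41) + (19 + 46)*34) - 19944 = ((-82 - 1*85) + (19 + 46)*34) - 19944 = ((-82 - 85) + 65*34) - 19944 = (-167 + 2210) - 19944 = 2043 - 19944 = -17901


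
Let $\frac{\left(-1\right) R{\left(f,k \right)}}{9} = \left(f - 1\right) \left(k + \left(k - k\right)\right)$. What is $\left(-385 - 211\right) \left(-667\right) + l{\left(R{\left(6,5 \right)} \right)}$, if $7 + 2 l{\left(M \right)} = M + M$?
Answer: $\frac{794607}{2} \approx 3.973 \cdot 10^{5}$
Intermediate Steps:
$R{\left(f,k \right)} = - 9 k \left(-1 + f\right)$ ($R{\left(f,k \right)} = - 9 \left(f - 1\right) \left(k + \left(k - k\right)\right) = - 9 \left(-1 + f\right) \left(k + 0\right) = - 9 \left(-1 + f\right) k = - 9 k \left(-1 + f\right)$)
$l{\left(M \right)} = - \frac{7}{2} + M$ ($l{\left(M \right)} = - \frac{7}{2} + \frac{M + M}{2} = - \frac{7}{2} + \frac{2 M}{2} = - \frac{7}{2} + M$)
$\left(-385 - 211\right) \left(-667\right) + l{\left(R{\left(6,5 \right)} \right)} = \left(-385 - 211\right) \left(-667\right) + \left(- \frac{7}{2} + 9 \cdot 5 \left(1 - 6\right)\right) = \left(-596\right) \left(-667\right) + \left(- \frac{7}{2} + 9 \cdot 5 \left(1 - 6\right)\right) = 397532 + \left(- \frac{7}{2} + 9 \cdot 5 \left(-5\right)\right) = 397532 - \frac{457}{2} = \frac{794607}{2}$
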